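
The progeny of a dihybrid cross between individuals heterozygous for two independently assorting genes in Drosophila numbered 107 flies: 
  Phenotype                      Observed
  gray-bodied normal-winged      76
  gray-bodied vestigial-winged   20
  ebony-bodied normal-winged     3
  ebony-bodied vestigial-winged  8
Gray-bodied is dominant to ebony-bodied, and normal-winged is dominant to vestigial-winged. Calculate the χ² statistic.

A dihybrid F₂ with independent assortment and complete dominance at both loci gives a 9:3:3:1 phenotypic ratio.
Total ratio parts = 16. Expected numbers out of 107:
  gray-bodied normal-winged: 107 × 9/16 = 60.1875
  gray-bodied vestigial-winged: 107 × 3/16 = 20.0625
  ebony-bodied normal-winged: 107 × 3/16 = 20.0625
  ebony-bodied vestigial-winged: 107 × 1/16 = 6.6875
χ² = Σ (O − E)² / E
  gray-bodied normal-winged: (76 − 60.1875)² / 60.1875 = 4.1543
  gray-bodied vestigial-winged: (20 − 20.0625)² / 20.0625 = 0.0002
  ebony-bodied normal-winged: (3 − 20.0625)² / 20.0625 = 14.5111
  ebony-bodied vestigial-winged: (8 − 6.6875)² / 6.6875 = 0.2576
χ² = 4.1543 + 0.0002 + 14.5111 + 0.2576 = 18.9232 ≈ 18.923

18.923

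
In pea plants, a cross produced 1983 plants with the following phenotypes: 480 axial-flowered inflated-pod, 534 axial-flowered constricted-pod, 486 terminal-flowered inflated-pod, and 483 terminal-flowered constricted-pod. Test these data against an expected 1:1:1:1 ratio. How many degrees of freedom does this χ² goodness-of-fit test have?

A goodness-of-fit test with 4 phenotype classes has df = 4 − 1 = 3.

3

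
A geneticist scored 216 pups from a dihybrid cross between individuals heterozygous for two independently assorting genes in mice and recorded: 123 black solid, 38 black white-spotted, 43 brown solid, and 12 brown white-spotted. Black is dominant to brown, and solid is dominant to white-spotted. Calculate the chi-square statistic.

A dihybrid F₂ with independent assortment and complete dominance at both loci gives a 9:3:3:1 phenotypic ratio.
The 9:3:3:1 ratio has 16 parts, so with N = 216 the expected counts are:
  black solid: 216 × 9/16 = 121.5
  black white-spotted: 216 × 3/16 = 40.5
  brown solid: 216 × 3/16 = 40.5
  brown white-spotted: 216 × 1/16 = 13.5
χ² = Σ (O − E)² / E
  black solid: (123 − 121.5)² / 121.5 = 0.0185
  black white-spotted: (38 − 40.5)² / 40.5 = 0.1543
  brown solid: (43 − 40.5)² / 40.5 = 0.1543
  brown white-spotted: (12 − 13.5)² / 13.5 = 0.1667
χ² = 0.0185 + 0.1543 + 0.1543 + 0.1667 = 0.4938 ≈ 0.494

0.494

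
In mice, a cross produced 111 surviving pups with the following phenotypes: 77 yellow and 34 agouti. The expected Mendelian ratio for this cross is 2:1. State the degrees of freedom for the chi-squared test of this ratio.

A goodness-of-fit test with 2 phenotype classes has df = 2 − 1 = 1.

1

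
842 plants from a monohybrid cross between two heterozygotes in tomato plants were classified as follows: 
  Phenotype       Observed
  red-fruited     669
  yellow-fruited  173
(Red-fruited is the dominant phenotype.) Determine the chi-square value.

For a monohybrid cross between heterozygotes with complete dominance, the expected phenotypic ratio is 3:1.
Total ratio parts = 4. Expected numbers out of 842:
  red-fruited: 842 × 3/4 = 631.5
  yellow-fruited: 842 × 1/4 = 210.5
χ² = Σ (O − E)² / E
  red-fruited: (669 − 631.5)² / 631.5 = 2.2268
  yellow-fruited: (173 − 210.5)² / 210.5 = 6.6805
χ² = 2.2268 + 6.6805 = 8.9073 ≈ 8.907

8.907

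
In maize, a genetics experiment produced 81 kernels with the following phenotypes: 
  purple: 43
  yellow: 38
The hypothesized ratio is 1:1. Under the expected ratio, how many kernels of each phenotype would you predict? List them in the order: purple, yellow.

40.5, 40.5

The 1:1 ratio has 2 parts, so with N = 81 the expected counts are:
  purple: 81 × 1/2 = 40.5
  yellow: 81 × 1/2 = 40.5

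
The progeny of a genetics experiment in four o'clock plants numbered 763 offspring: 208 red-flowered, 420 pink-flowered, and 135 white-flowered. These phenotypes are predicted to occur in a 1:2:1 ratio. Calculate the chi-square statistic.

21.739

The 1:2:1 ratio has 4 parts, so with N = 763 the expected counts are:
  red-flowered: 763 × 1/4 = 190.75
  pink-flowered: 763 × 2/4 = 381.5
  white-flowered: 763 × 1/4 = 190.75
χ² = Σ (O − E)² / E
  red-flowered: (208 − 190.75)² / 190.75 = 1.5600
  pink-flowered: (420 − 381.5)² / 381.5 = 3.8853
  white-flowered: (135 − 190.75)² / 190.75 = 16.2939
χ² = 1.5600 + 3.8853 + 16.2939 = 21.7392 ≈ 21.739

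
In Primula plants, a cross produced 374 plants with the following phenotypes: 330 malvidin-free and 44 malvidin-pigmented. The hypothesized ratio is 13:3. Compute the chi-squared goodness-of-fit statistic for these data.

Total ratio parts = 16. Expected numbers out of 374:
  malvidin-free: 374 × 13/16 = 303.875
  malvidin-pigmented: 374 × 3/16 = 70.125
χ² = Σ (O − E)² / E
  malvidin-free: (330 − 303.875)² / 303.875 = 2.2460
  malvidin-pigmented: (44 − 70.125)² / 70.125 = 9.7328
χ² = 2.2460 + 9.7328 = 11.9788 ≈ 11.979

11.979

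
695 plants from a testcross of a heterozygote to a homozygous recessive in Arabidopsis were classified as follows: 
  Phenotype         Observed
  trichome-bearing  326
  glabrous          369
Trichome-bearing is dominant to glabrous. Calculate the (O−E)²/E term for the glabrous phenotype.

A testcross of a heterozygote (Aa × aa) gives a 1:1 phenotypic ratio.
Under the 1:1 hypothesis (Σ ratio = 2, N = 695):
  trichome-bearing: 695 × 1/2 = 347.5
  glabrous: 695 × 1/2 = 347.5
Contribution of glabrous: (369 − 347.5)² / 347.5 = 1.3302

1.330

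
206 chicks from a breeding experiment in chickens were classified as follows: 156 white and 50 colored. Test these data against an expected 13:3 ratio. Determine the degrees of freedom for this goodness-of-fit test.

A goodness-of-fit test with 2 phenotype classes has df = 2 − 1 = 1.

1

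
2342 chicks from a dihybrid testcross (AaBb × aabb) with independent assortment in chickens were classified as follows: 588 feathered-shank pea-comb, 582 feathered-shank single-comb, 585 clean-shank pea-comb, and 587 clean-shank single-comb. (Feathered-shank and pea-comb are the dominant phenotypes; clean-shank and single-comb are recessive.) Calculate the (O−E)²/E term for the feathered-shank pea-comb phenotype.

0.011

A dihybrid testcross with independent assortment gives a 1:1:1:1 ratio.
Total ratio parts = 4. Expected numbers out of 2342:
  feathered-shank pea-comb: 2342 × 1/4 = 585.5
  feathered-shank single-comb: 2342 × 1/4 = 585.5
  clean-shank pea-comb: 2342 × 1/4 = 585.5
  clean-shank single-comb: 2342 × 1/4 = 585.5
Contribution of feathered-shank pea-comb: (588 − 585.5)² / 585.5 = 0.0107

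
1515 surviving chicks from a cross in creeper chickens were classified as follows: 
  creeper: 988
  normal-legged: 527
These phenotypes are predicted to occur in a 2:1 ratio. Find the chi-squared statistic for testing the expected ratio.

The 2:1 ratio has 3 parts, so with N = 1515 the expected counts are:
  creeper: 1515 × 2/3 = 1010
  normal-legged: 1515 × 1/3 = 505
χ² = Σ (O − E)² / E
  creeper: (988 − 1010)² / 1010 = 0.4792
  normal-legged: (527 − 505)² / 505 = 0.9584
χ² = 0.4792 + 0.9584 = 1.4376 ≈ 1.438

1.438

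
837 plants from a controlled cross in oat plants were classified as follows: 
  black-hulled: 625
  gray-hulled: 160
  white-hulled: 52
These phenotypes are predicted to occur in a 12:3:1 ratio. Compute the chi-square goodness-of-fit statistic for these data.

0.074

Under the 12:3:1 hypothesis (Σ ratio = 16, N = 837):
  black-hulled: 837 × 12/16 = 627.75
  gray-hulled: 837 × 3/16 = 156.9375
  white-hulled: 837 × 1/16 = 52.3125
χ² = Σ (O − E)² / E
  black-hulled: (625 − 627.75)² / 627.75 = 0.0120
  gray-hulled: (160 − 156.9375)² / 156.9375 = 0.0598
  white-hulled: (52 − 52.3125)² / 52.3125 = 0.0019
χ² = 0.0120 + 0.0598 + 0.0019 = 0.0737 ≈ 0.074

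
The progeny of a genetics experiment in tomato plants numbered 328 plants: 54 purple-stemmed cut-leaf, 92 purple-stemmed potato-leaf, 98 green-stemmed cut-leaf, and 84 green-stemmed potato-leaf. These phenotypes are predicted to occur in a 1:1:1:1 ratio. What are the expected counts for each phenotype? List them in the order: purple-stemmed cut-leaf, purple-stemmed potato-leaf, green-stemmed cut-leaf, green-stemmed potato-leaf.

Under the 1:1:1:1 hypothesis (Σ ratio = 4, N = 328):
  purple-stemmed cut-leaf: 328 × 1/4 = 82
  purple-stemmed potato-leaf: 328 × 1/4 = 82
  green-stemmed cut-leaf: 328 × 1/4 = 82
  green-stemmed potato-leaf: 328 × 1/4 = 82

82, 82, 82, 82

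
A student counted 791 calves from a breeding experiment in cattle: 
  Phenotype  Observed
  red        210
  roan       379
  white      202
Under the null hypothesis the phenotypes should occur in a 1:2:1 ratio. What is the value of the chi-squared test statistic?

Expected counts for N = 791 under a 1:2:1 ratio (total parts = 4):
  red: 791 × 1/4 = 197.75
  roan: 791 × 2/4 = 395.5
  white: 791 × 1/4 = 197.75
χ² = Σ (O − E)² / E
  red: (210 − 197.75)² / 197.75 = 0.7588
  roan: (379 − 395.5)² / 395.5 = 0.6884
  white: (202 − 197.75)² / 197.75 = 0.0913
χ² = 0.7588 + 0.6884 + 0.0913 = 1.5385 ≈ 1.539

1.539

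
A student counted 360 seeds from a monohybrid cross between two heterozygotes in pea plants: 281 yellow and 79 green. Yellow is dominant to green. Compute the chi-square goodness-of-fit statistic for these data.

1.793

For a monohybrid cross between heterozygotes with complete dominance, the expected phenotypic ratio is 3:1.
The 3:1 ratio has 4 parts, so with N = 360 the expected counts are:
  yellow: 360 × 3/4 = 270
  green: 360 × 1/4 = 90
χ² = Σ (O − E)² / E
  yellow: (281 − 270)² / 270 = 0.4481
  green: (79 − 90)² / 90 = 1.3444
χ² = 0.4481 + 1.3444 = 1.7925 ≈ 1.793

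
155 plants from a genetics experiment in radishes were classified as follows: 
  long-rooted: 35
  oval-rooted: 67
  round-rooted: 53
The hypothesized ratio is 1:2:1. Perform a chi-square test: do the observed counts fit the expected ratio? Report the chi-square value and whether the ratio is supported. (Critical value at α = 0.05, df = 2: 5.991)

7.026; not consistent

Total ratio parts = 4. Expected numbers out of 155:
  long-rooted: 155 × 1/4 = 38.75
  oval-rooted: 155 × 2/4 = 77.5
  round-rooted: 155 × 1/4 = 38.75
χ² = Σ (O − E)² / E
  long-rooted: (35 − 38.75)² / 38.75 = 0.3629
  oval-rooted: (67 − 77.5)² / 77.5 = 1.4226
  round-rooted: (53 − 38.75)² / 38.75 = 5.2403
χ² = 0.3629 + 1.4226 + 5.2403 = 7.0258 ≈ 7.026
Degrees of freedom = 3 − 1 = 2; critical value at α = 0.05 is 5.991.
Since 7.026 > 5.991, we reject the null hypothesis — the data do not fit the 1:2:1 ratio.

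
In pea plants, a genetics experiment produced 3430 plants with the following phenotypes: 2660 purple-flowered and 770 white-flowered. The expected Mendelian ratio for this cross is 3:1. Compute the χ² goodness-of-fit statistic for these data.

11.905

Under the 3:1 hypothesis (Σ ratio = 4, N = 3430):
  purple-flowered: 3430 × 3/4 = 2572.5
  white-flowered: 3430 × 1/4 = 857.5
χ² = Σ (O − E)² / E
  purple-flowered: (2660 − 2572.5)² / 2572.5 = 2.9762
  white-flowered: (770 − 857.5)² / 857.5 = 8.9286
χ² = 2.9762 + 8.9286 = 11.9048 ≈ 11.905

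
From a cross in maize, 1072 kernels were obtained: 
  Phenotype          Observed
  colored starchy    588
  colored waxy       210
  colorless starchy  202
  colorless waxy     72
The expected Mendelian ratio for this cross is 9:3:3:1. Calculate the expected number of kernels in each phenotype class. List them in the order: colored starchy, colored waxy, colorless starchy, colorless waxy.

603, 201, 201, 67

Expected counts for N = 1072 under a 9:3:3:1 ratio (total parts = 16):
  colored starchy: 1072 × 9/16 = 603
  colored waxy: 1072 × 3/16 = 201
  colorless starchy: 1072 × 3/16 = 201
  colorless waxy: 1072 × 1/16 = 67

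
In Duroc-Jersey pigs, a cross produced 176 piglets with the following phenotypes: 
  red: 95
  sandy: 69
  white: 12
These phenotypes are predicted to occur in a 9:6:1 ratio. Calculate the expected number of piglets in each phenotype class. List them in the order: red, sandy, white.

Expected counts for N = 176 under a 9:6:1 ratio (total parts = 16):
  red: 176 × 9/16 = 99
  sandy: 176 × 6/16 = 66
  white: 176 × 1/16 = 11

99, 66, 11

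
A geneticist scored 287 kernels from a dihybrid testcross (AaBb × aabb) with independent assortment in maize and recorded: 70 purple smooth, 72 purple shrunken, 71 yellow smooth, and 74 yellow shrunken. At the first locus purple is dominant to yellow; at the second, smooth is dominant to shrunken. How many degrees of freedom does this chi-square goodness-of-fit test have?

A dihybrid testcross with independent assortment gives a 1:1:1:1 ratio.
A goodness-of-fit test with 4 phenotype classes has df = 4 − 1 = 3.

3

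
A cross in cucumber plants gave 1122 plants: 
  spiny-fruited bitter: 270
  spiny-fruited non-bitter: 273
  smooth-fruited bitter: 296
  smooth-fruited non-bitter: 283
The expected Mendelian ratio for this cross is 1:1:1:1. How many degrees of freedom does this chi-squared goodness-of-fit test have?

3

A goodness-of-fit test with 4 phenotype classes has df = 4 − 1 = 3.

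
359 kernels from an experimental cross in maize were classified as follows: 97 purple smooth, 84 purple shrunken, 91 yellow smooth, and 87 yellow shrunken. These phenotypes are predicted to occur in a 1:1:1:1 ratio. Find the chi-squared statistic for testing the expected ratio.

1.056

Total ratio parts = 4. Expected numbers out of 359:
  purple smooth: 359 × 1/4 = 89.75
  purple shrunken: 359 × 1/4 = 89.75
  yellow smooth: 359 × 1/4 = 89.75
  yellow shrunken: 359 × 1/4 = 89.75
χ² = Σ (O − E)² / E
  purple smooth: (97 − 89.75)² / 89.75 = 0.5857
  purple shrunken: (84 − 89.75)² / 89.75 = 0.3684
  yellow smooth: (91 − 89.75)² / 89.75 = 0.0174
  yellow shrunken: (87 − 89.75)² / 89.75 = 0.0843
χ² = 0.5857 + 0.3684 + 0.0174 + 0.0843 = 1.0558 ≈ 1.056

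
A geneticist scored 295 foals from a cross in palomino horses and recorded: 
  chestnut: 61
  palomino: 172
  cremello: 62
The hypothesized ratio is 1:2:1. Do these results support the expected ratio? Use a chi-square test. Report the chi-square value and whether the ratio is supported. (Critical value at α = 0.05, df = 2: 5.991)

8.146; not consistent

The 1:2:1 ratio has 4 parts, so with N = 295 the expected counts are:
  chestnut: 295 × 1/4 = 73.75
  palomino: 295 × 2/4 = 147.5
  cremello: 295 × 1/4 = 73.75
χ² = Σ (O − E)² / E
  chestnut: (61 − 73.75)² / 73.75 = 2.2042
  palomino: (172 − 147.5)² / 147.5 = 4.0695
  cremello: (62 − 73.75)² / 73.75 = 1.8720
χ² = 2.2042 + 4.0695 + 1.8720 = 8.1457 ≈ 8.146
Degrees of freedom = 3 − 1 = 2; critical value at α = 0.05 is 5.991.
Since 8.146 > 5.991, we reject the null hypothesis — the data do not fit the 1:2:1 ratio.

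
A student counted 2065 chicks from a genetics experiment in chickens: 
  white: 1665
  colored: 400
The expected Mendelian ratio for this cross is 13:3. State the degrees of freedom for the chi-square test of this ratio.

1

A goodness-of-fit test with 2 phenotype classes has df = 2 − 1 = 1.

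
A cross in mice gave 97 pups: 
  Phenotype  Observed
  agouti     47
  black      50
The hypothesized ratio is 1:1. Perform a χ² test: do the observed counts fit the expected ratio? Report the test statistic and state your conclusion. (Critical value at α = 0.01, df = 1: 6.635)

0.093; consistent

Under the 1:1 hypothesis (Σ ratio = 2, N = 97):
  agouti: 97 × 1/2 = 48.5
  black: 97 × 1/2 = 48.5
χ² = Σ (O − E)² / E
  agouti: (47 − 48.5)² / 48.5 = 0.0464
  black: (50 − 48.5)² / 48.5 = 0.0464
χ² = 0.0464 + 0.0464 = 0.0928 ≈ 0.093
Degrees of freedom = 2 − 1 = 1; critical value at α = 0.01 is 6.635.
Since 0.093 < 6.635, we fail to reject the null hypothesis — the data are consistent with the 1:1 ratio.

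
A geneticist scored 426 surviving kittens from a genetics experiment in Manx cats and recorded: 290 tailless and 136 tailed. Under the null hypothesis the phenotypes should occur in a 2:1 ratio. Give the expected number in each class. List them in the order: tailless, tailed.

284, 142

Under the 2:1 hypothesis (Σ ratio = 3, N = 426):
  tailless: 426 × 2/3 = 284
  tailed: 426 × 1/3 = 142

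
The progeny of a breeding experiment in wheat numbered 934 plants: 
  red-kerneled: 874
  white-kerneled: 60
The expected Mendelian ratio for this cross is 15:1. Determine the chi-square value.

0.048

Expected counts for N = 934 under a 15:1 ratio (total parts = 16):
  red-kerneled: 934 × 15/16 = 875.625
  white-kerneled: 934 × 1/16 = 58.375
χ² = Σ (O − E)² / E
  red-kerneled: (874 − 875.625)² / 875.625 = 0.0030
  white-kerneled: (60 − 58.375)² / 58.375 = 0.0452
χ² = 0.0030 + 0.0452 = 0.0482 ≈ 0.048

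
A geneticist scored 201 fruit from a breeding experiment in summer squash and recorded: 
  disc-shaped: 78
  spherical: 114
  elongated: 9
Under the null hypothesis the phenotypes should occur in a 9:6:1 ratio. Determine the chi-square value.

Expected counts for N = 201 under a 9:6:1 ratio (total parts = 16):
  disc-shaped: 201 × 9/16 = 113.0625
  spherical: 201 × 6/16 = 75.375
  elongated: 201 × 1/16 = 12.5625
χ² = Σ (O − E)² / E
  disc-shaped: (78 − 113.0625)² / 113.0625 = 10.8734
  spherical: (114 − 75.375)² / 75.375 = 19.7929
  elongated: (9 − 12.5625)² / 12.5625 = 1.0103
χ² = 10.8734 + 19.7929 + 1.0103 = 31.6766 ≈ 31.677

31.677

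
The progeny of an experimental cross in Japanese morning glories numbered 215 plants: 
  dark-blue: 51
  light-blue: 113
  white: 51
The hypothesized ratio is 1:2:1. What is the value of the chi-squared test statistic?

0.563

The 1:2:1 ratio has 4 parts, so with N = 215 the expected counts are:
  dark-blue: 215 × 1/4 = 53.75
  light-blue: 215 × 2/4 = 107.5
  white: 215 × 1/4 = 53.75
χ² = Σ (O − E)² / E
  dark-blue: (51 − 53.75)² / 53.75 = 0.1407
  light-blue: (113 − 107.5)² / 107.5 = 0.2814
  white: (51 − 53.75)² / 53.75 = 0.1407
χ² = 0.1407 + 0.2814 + 0.1407 = 0.5628 ≈ 0.563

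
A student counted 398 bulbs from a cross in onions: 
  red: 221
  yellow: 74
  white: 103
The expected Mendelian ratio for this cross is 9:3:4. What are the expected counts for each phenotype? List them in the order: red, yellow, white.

The 9:3:4 ratio has 16 parts, so with N = 398 the expected counts are:
  red: 398 × 9/16 = 223.875
  yellow: 398 × 3/16 = 74.625
  white: 398 × 4/16 = 99.5

223.875, 74.625, 99.5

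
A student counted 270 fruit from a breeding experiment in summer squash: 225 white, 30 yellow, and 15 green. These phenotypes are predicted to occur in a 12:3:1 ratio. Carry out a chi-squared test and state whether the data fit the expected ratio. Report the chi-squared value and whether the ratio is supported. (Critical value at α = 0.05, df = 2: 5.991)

11.111; not consistent

The 12:3:1 ratio has 16 parts, so with N = 270 the expected counts are:
  white: 270 × 12/16 = 202.5
  yellow: 270 × 3/16 = 50.625
  green: 270 × 1/16 = 16.875
χ² = Σ (O − E)² / E
  white: (225 − 202.5)² / 202.5 = 2.5000
  yellow: (30 − 50.625)² / 50.625 = 8.4028
  green: (15 − 16.875)² / 16.875 = 0.2083
χ² = 2.5000 + 8.4028 + 0.2083 = 11.1111 ≈ 11.111
Degrees of freedom = 3 − 1 = 2; critical value at α = 0.05 is 5.991.
Since 11.111 > 5.991, we reject the null hypothesis — the data do not fit the 12:3:1 ratio.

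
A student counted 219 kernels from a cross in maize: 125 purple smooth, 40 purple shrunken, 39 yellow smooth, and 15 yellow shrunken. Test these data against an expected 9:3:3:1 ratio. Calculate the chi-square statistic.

0.284

Total ratio parts = 16. Expected numbers out of 219:
  purple smooth: 219 × 9/16 = 123.1875
  purple shrunken: 219 × 3/16 = 41.0625
  yellow smooth: 219 × 3/16 = 41.0625
  yellow shrunken: 219 × 1/16 = 13.6875
χ² = Σ (O − E)² / E
  purple smooth: (125 − 123.1875)² / 123.1875 = 0.0267
  purple shrunken: (40 − 41.0625)² / 41.0625 = 0.0275
  yellow smooth: (39 − 41.0625)² / 41.0625 = 0.1036
  yellow shrunken: (15 − 13.6875)² / 13.6875 = 0.1259
χ² = 0.0267 + 0.0275 + 0.1036 + 0.1259 = 0.2837 ≈ 0.284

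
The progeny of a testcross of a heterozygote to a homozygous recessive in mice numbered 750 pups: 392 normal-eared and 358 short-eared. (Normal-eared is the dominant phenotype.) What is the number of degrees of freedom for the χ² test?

A testcross of a heterozygote (Aa × aa) gives a 1:1 phenotypic ratio.
A goodness-of-fit test with 2 phenotype classes has df = 2 − 1 = 1.

1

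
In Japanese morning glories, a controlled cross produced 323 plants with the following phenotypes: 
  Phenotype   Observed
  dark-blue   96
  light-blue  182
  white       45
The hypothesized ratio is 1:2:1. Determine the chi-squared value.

Total ratio parts = 4. Expected numbers out of 323:
  dark-blue: 323 × 1/4 = 80.75
  light-blue: 323 × 2/4 = 161.5
  white: 323 × 1/4 = 80.75
χ² = Σ (O − E)² / E
  dark-blue: (96 − 80.75)² / 80.75 = 2.8800
  light-blue: (182 − 161.5)² / 161.5 = 2.6022
  white: (45 − 80.75)² / 80.75 = 15.8274
χ² = 2.8800 + 2.6022 + 15.8274 = 21.3096 ≈ 21.310

21.310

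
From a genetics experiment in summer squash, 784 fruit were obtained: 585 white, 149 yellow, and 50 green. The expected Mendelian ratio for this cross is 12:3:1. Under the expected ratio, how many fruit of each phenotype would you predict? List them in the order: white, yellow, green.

Expected counts for N = 784 under a 12:3:1 ratio (total parts = 16):
  white: 784 × 12/16 = 588
  yellow: 784 × 3/16 = 147
  green: 784 × 1/16 = 49

588, 147, 49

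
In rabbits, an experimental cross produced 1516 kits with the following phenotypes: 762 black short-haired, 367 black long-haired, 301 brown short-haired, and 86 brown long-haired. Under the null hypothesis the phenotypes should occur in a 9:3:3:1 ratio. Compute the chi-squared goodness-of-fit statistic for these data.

35.543

Total ratio parts = 16. Expected numbers out of 1516:
  black short-haired: 1516 × 9/16 = 852.75
  black long-haired: 1516 × 3/16 = 284.25
  brown short-haired: 1516 × 3/16 = 284.25
  brown long-haired: 1516 × 1/16 = 94.75
χ² = Σ (O − E)² / E
  black short-haired: (762 − 852.75)² / 852.75 = 9.6577
  black long-haired: (367 − 284.25)² / 284.25 = 24.0899
  brown short-haired: (301 − 284.25)² / 284.25 = 0.9870
  brown long-haired: (86 − 94.75)² / 94.75 = 0.8080
χ² = 9.6577 + 24.0899 + 0.9870 + 0.8080 = 35.5426 ≈ 35.543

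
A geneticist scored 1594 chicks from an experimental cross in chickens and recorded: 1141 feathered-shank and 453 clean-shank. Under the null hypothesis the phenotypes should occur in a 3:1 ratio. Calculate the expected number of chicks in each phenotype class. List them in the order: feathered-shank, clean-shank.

1195.5, 398.5

Expected counts for N = 1594 under a 3:1 ratio (total parts = 4):
  feathered-shank: 1594 × 3/4 = 1195.5
  clean-shank: 1594 × 1/4 = 398.5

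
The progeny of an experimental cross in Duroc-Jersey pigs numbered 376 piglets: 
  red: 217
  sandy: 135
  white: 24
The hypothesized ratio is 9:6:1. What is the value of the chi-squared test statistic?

0.409

Under the 9:6:1 hypothesis (Σ ratio = 16, N = 376):
  red: 376 × 9/16 = 211.5
  sandy: 376 × 6/16 = 141
  white: 376 × 1/16 = 23.5
χ² = Σ (O − E)² / E
  red: (217 − 211.5)² / 211.5 = 0.1430
  sandy: (135 − 141)² / 141 = 0.2553
  white: (24 − 23.5)² / 23.5 = 0.0106
χ² = 0.1430 + 0.2553 + 0.0106 = 0.4089 ≈ 0.409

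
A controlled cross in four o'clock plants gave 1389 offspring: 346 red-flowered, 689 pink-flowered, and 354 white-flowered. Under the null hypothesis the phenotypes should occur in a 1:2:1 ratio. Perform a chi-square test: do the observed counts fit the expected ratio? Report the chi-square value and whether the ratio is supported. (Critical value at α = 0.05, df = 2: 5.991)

0.179; consistent

The 1:2:1 ratio has 4 parts, so with N = 1389 the expected counts are:
  red-flowered: 1389 × 1/4 = 347.25
  pink-flowered: 1389 × 2/4 = 694.5
  white-flowered: 1389 × 1/4 = 347.25
χ² = Σ (O − E)² / E
  red-flowered: (346 − 347.25)² / 347.25 = 0.0045
  pink-flowered: (689 − 694.5)² / 694.5 = 0.0436
  white-flowered: (354 − 347.25)² / 347.25 = 0.1312
χ² = 0.0045 + 0.0436 + 0.1312 = 0.1793 ≈ 0.179
Degrees of freedom = 3 − 1 = 2; critical value at α = 0.05 is 5.991.
Since 0.179 < 5.991, we fail to reject the null hypothesis — the data are consistent with the 1:2:1 ratio.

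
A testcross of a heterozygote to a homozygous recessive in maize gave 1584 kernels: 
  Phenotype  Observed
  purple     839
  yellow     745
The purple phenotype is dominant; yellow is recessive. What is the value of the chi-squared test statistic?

5.578

A testcross of a heterozygote (Aa × aa) gives a 1:1 phenotypic ratio.
The 1:1 ratio has 2 parts, so with N = 1584 the expected counts are:
  purple: 1584 × 1/2 = 792
  yellow: 1584 × 1/2 = 792
χ² = Σ (O − E)² / E
  purple: (839 − 792)² / 792 = 2.7891
  yellow: (745 − 792)² / 792 = 2.7891
χ² = 2.7891 + 2.7891 = 5.5782 ≈ 5.578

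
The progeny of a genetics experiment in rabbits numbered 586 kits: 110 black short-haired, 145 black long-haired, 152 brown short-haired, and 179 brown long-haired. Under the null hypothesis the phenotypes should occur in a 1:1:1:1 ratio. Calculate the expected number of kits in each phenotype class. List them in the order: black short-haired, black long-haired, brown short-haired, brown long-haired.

The 1:1:1:1 ratio has 4 parts, so with N = 586 the expected counts are:
  black short-haired: 586 × 1/4 = 146.5
  black long-haired: 586 × 1/4 = 146.5
  brown short-haired: 586 × 1/4 = 146.5
  brown long-haired: 586 × 1/4 = 146.5

146.5, 146.5, 146.5, 146.5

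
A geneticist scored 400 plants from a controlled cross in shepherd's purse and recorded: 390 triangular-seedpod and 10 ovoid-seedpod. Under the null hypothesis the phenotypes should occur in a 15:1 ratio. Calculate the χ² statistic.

9.600

The 15:1 ratio has 16 parts, so with N = 400 the expected counts are:
  triangular-seedpod: 400 × 15/16 = 375
  ovoid-seedpod: 400 × 1/16 = 25
χ² = Σ (O − E)² / E
  triangular-seedpod: (390 − 375)² / 375 = 0.6000
  ovoid-seedpod: (10 − 25)² / 25 = 9.0000
χ² = 0.6000 + 9.0000 = 9.600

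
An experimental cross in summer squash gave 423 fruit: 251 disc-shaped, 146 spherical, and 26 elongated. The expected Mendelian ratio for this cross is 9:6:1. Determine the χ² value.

1.729

The 9:6:1 ratio has 16 parts, so with N = 423 the expected counts are:
  disc-shaped: 423 × 9/16 = 237.9375
  spherical: 423 × 6/16 = 158.625
  elongated: 423 × 1/16 = 26.4375
χ² = Σ (O − E)² / E
  disc-shaped: (251 − 237.9375)² / 237.9375 = 0.7171
  spherical: (146 − 158.625)² / 158.625 = 1.0048
  elongated: (26 − 26.4375)² / 26.4375 = 0.0072
χ² = 0.7171 + 1.0048 + 0.0072 = 1.7291 ≈ 1.729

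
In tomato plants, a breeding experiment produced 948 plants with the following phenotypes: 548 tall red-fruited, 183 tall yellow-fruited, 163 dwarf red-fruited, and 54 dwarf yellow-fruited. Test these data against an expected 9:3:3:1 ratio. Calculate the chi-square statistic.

2.252

The 9:3:3:1 ratio has 16 parts, so with N = 948 the expected counts are:
  tall red-fruited: 948 × 9/16 = 533.25
  tall yellow-fruited: 948 × 3/16 = 177.75
  dwarf red-fruited: 948 × 3/16 = 177.75
  dwarf yellow-fruited: 948 × 1/16 = 59.25
χ² = Σ (O − E)² / E
  tall red-fruited: (548 − 533.25)² / 533.25 = 0.4080
  tall yellow-fruited: (183 − 177.75)² / 177.75 = 0.1551
  dwarf red-fruited: (163 − 177.75)² / 177.75 = 1.2240
  dwarf yellow-fruited: (54 − 59.25)² / 59.25 = 0.4652
χ² = 0.4080 + 0.1551 + 1.2240 + 0.4652 = 2.2523 ≈ 2.252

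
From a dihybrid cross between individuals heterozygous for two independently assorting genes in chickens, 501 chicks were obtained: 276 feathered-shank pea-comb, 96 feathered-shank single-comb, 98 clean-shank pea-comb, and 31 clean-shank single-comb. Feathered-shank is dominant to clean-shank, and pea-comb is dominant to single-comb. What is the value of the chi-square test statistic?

A dihybrid F₂ with independent assortment and complete dominance at both loci gives a 9:3:3:1 phenotypic ratio.
Total ratio parts = 16. Expected numbers out of 501:
  feathered-shank pea-comb: 501 × 9/16 = 281.8125
  feathered-shank single-comb: 501 × 3/16 = 93.9375
  clean-shank pea-comb: 501 × 3/16 = 93.9375
  clean-shank single-comb: 501 × 1/16 = 31.3125
χ² = Σ (O − E)² / E
  feathered-shank pea-comb: (276 − 281.8125)² / 281.8125 = 0.1199
  feathered-shank single-comb: (96 − 93.9375)² / 93.9375 = 0.0453
  clean-shank pea-comb: (98 − 93.9375)² / 93.9375 = 0.1757
  clean-shank single-comb: (31 − 31.3125)² / 31.3125 = 0.0031
χ² = 0.1199 + 0.0453 + 0.1757 + 0.0031 = 0.344

0.344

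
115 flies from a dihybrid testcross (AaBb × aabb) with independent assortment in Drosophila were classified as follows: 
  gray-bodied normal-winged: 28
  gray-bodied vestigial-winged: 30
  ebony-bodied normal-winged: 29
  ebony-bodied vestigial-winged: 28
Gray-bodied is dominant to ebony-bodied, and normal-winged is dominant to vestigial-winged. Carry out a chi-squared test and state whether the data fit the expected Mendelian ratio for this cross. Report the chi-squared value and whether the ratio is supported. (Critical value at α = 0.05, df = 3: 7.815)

0.096; consistent

A dihybrid testcross with independent assortment gives a 1:1:1:1 ratio.
Under the 1:1:1:1 hypothesis (Σ ratio = 4, N = 115):
  gray-bodied normal-winged: 115 × 1/4 = 28.75
  gray-bodied vestigial-winged: 115 × 1/4 = 28.75
  ebony-bodied normal-winged: 115 × 1/4 = 28.75
  ebony-bodied vestigial-winged: 115 × 1/4 = 28.75
χ² = Σ (O − E)² / E
  gray-bodied normal-winged: (28 − 28.75)² / 28.75 = 0.0196
  gray-bodied vestigial-winged: (30 − 28.75)² / 28.75 = 0.0543
  ebony-bodied normal-winged: (29 − 28.75)² / 28.75 = 0.0022
  ebony-bodied vestigial-winged: (28 − 28.75)² / 28.75 = 0.0196
χ² = 0.0196 + 0.0543 + 0.0022 + 0.0196 = 0.0957 ≈ 0.096
Degrees of freedom = 4 − 1 = 3; critical value at α = 0.05 is 7.815.
Since 0.096 < 7.815, we fail to reject the null hypothesis — the data are consistent with the 1:1:1:1 ratio.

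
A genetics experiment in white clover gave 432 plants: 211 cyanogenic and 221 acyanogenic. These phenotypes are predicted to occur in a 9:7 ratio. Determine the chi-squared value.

9.632

The 9:7 ratio has 16 parts, so with N = 432 the expected counts are:
  cyanogenic: 432 × 9/16 = 243
  acyanogenic: 432 × 7/16 = 189
χ² = Σ (O − E)² / E
  cyanogenic: (211 − 243)² / 243 = 4.2140
  acyanogenic: (221 − 189)² / 189 = 5.4180
χ² = 4.2140 + 5.4180 = 9.632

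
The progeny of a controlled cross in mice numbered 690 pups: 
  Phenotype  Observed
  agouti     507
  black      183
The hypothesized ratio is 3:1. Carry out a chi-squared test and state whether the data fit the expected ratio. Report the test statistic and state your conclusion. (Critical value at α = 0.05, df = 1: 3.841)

The 3:1 ratio has 4 parts, so with N = 690 the expected counts are:
  agouti: 690 × 3/4 = 517.5
  black: 690 × 1/4 = 172.5
χ² = Σ (O − E)² / E
  agouti: (507 − 517.5)² / 517.5 = 0.2130
  black: (183 − 172.5)² / 172.5 = 0.6391
χ² = 0.2130 + 0.6391 = 0.8521 ≈ 0.852
Degrees of freedom = 2 − 1 = 1; critical value at α = 0.05 is 3.841.
Since 0.852 < 3.841, we fail to reject the null hypothesis — the data are consistent with the 3:1 ratio.

0.852; consistent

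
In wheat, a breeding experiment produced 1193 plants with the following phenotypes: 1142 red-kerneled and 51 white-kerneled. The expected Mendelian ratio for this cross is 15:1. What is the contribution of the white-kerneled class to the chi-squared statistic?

The 15:1 ratio has 16 parts, so with N = 1193 the expected counts are:
  red-kerneled: 1193 × 15/16 = 1118.4375
  white-kerneled: 1193 × 1/16 = 74.5625
Contribution of white-kerneled: (51 − 74.5625)² / 74.5625 = 7.4460

7.446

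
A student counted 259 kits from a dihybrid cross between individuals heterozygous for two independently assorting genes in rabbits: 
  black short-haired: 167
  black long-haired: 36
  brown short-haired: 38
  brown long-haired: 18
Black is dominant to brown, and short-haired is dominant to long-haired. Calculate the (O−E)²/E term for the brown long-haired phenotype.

0.203

A dihybrid F₂ with independent assortment and complete dominance at both loci gives a 9:3:3:1 phenotypic ratio.
Under the 9:3:3:1 hypothesis (Σ ratio = 16, N = 259):
  black short-haired: 259 × 9/16 = 145.6875
  black long-haired: 259 × 3/16 = 48.5625
  brown short-haired: 259 × 3/16 = 48.5625
  brown long-haired: 259 × 1/16 = 16.1875
Contribution of brown long-haired: (18 − 16.1875)² / 16.1875 = 0.2029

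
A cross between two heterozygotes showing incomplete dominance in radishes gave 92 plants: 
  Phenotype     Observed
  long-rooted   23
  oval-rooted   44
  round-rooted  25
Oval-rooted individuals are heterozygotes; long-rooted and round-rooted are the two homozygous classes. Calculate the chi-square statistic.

0.261

With incomplete dominance, a heterozygote × heterozygote cross gives a 1:2:1 phenotypic ratio.
Under the 1:2:1 hypothesis (Σ ratio = 4, N = 92):
  long-rooted: 92 × 1/4 = 23
  oval-rooted: 92 × 2/4 = 46
  round-rooted: 92 × 1/4 = 23
χ² = Σ (O − E)² / E
  long-rooted: (23 − 23)² / 23 = 0.0000
  oval-rooted: (44 − 46)² / 46 = 0.0870
  round-rooted: (25 − 23)² / 23 = 0.1739
χ² = 0.0000 + 0.0870 + 0.1739 = 0.2609 ≈ 0.261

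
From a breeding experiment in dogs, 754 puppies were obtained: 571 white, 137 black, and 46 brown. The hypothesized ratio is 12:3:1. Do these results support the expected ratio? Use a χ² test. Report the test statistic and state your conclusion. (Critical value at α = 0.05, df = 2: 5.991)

The 12:3:1 ratio has 16 parts, so with N = 754 the expected counts are:
  white: 754 × 12/16 = 565.5
  black: 754 × 3/16 = 141.375
  brown: 754 × 1/16 = 47.125
χ² = Σ (O − E)² / E
  white: (571 − 565.5)² / 565.5 = 0.0535
  black: (137 − 141.375)² / 141.375 = 0.1354
  brown: (46 − 47.125)² / 47.125 = 0.0269
χ² = 0.0535 + 0.1354 + 0.0269 = 0.2158 ≈ 0.216
Degrees of freedom = 3 − 1 = 2; critical value at α = 0.05 is 5.991.
Since 0.216 < 5.991, we fail to reject the null hypothesis — the data are consistent with the 12:3:1 ratio.

0.216; consistent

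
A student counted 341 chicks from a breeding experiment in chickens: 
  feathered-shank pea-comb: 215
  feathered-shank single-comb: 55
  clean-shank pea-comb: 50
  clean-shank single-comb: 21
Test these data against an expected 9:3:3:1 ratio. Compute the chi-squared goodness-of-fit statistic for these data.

7.095

Under the 9:3:3:1 hypothesis (Σ ratio = 16, N = 341):
  feathered-shank pea-comb: 341 × 9/16 = 191.8125
  feathered-shank single-comb: 341 × 3/16 = 63.9375
  clean-shank pea-comb: 341 × 3/16 = 63.9375
  clean-shank single-comb: 341 × 1/16 = 21.3125
χ² = Σ (O − E)² / E
  feathered-shank pea-comb: (215 − 191.8125)² / 191.8125 = 2.8031
  feathered-shank single-comb: (55 − 63.9375)² / 63.9375 = 1.2493
  clean-shank pea-comb: (50 − 63.9375)² / 63.9375 = 3.0382
  clean-shank single-comb: (21 − 21.3125)² / 21.3125 = 0.0046
χ² = 2.8031 + 1.2493 + 3.0382 + 0.0046 = 7.0952 ≈ 7.095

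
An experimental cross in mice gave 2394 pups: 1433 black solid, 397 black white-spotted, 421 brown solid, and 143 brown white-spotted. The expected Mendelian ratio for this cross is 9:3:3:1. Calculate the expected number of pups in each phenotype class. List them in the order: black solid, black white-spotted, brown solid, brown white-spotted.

Total ratio parts = 16. Expected numbers out of 2394:
  black solid: 2394 × 9/16 = 1346.625
  black white-spotted: 2394 × 3/16 = 448.875
  brown solid: 2394 × 3/16 = 448.875
  brown white-spotted: 2394 × 1/16 = 149.625

1346.625, 448.875, 448.875, 149.625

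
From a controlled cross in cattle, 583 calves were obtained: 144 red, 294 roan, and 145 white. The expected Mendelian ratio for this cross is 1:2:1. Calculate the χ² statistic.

Expected counts for N = 583 under a 1:2:1 ratio (total parts = 4):
  red: 583 × 1/4 = 145.75
  roan: 583 × 2/4 = 291.5
  white: 583 × 1/4 = 145.75
χ² = Σ (O − E)² / E
  red: (144 − 145.75)² / 145.75 = 0.0210
  roan: (294 − 291.5)² / 291.5 = 0.0214
  white: (145 − 145.75)² / 145.75 = 0.0039
χ² = 0.0210 + 0.0214 + 0.0039 = 0.0463 ≈ 0.046

0.046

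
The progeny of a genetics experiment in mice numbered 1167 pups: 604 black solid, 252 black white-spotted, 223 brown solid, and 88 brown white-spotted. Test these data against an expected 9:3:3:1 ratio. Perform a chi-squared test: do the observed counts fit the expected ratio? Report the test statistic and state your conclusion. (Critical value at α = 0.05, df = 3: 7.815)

12.413; not consistent

Total ratio parts = 16. Expected numbers out of 1167:
  black solid: 1167 × 9/16 = 656.4375
  black white-spotted: 1167 × 3/16 = 218.8125
  brown solid: 1167 × 3/16 = 218.8125
  brown white-spotted: 1167 × 1/16 = 72.9375
χ² = Σ (O − E)² / E
  black solid: (604 − 656.4375)² / 656.4375 = 4.1888
  black white-spotted: (252 − 218.8125)² / 218.8125 = 5.0336
  brown solid: (223 − 218.8125)² / 218.8125 = 0.0801
  brown white-spotted: (88 − 72.9375)² / 72.9375 = 3.1106
χ² = 4.1888 + 5.0336 + 0.0801 + 3.1106 = 12.4131 ≈ 12.413
Degrees of freedom = 4 − 1 = 3; critical value at α = 0.05 is 7.815.
Since 12.413 > 7.815, we reject the null hypothesis — the data do not fit the 9:3:3:1 ratio.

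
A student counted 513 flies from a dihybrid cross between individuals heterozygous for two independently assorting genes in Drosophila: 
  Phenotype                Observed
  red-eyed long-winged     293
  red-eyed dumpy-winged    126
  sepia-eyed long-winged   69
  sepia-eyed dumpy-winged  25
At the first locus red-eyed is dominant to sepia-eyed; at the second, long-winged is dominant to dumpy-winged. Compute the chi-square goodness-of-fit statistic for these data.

18.549

A dihybrid F₂ with independent assortment and complete dominance at both loci gives a 9:3:3:1 phenotypic ratio.
Total ratio parts = 16. Expected numbers out of 513:
  red-eyed long-winged: 513 × 9/16 = 288.5625
  red-eyed dumpy-winged: 513 × 3/16 = 96.1875
  sepia-eyed long-winged: 513 × 3/16 = 96.1875
  sepia-eyed dumpy-winged: 513 × 1/16 = 32.0625
χ² = Σ (O − E)² / E
  red-eyed long-winged: (293 − 288.5625)² / 288.5625 = 0.0682
  red-eyed dumpy-winged: (126 − 96.1875)² / 96.1875 = 9.2401
  sepia-eyed long-winged: (69 − 96.1875)² / 96.1875 = 7.6846
  sepia-eyed dumpy-winged: (25 − 32.0625)² / 32.0625 = 1.5557
χ² = 0.0682 + 9.2401 + 7.6846 + 1.5557 = 18.5486 ≈ 18.549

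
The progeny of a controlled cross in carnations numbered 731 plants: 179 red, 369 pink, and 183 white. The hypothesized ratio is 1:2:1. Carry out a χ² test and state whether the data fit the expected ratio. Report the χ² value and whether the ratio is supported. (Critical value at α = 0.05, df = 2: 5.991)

Total ratio parts = 4. Expected numbers out of 731:
  red: 731 × 1/4 = 182.75
  pink: 731 × 2/4 = 365.5
  white: 731 × 1/4 = 182.75
χ² = Σ (O − E)² / E
  red: (179 − 182.75)² / 182.75 = 0.0769
  pink: (369 − 365.5)² / 365.5 = 0.0335
  white: (183 − 182.75)² / 182.75 = 0.0003
χ² = 0.0769 + 0.0335 + 0.0003 = 0.1107 ≈ 0.111
Degrees of freedom = 3 − 1 = 2; critical value at α = 0.05 is 5.991.
Since 0.111 < 5.991, we fail to reject the null hypothesis — the data are consistent with the 1:2:1 ratio.

0.111; consistent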